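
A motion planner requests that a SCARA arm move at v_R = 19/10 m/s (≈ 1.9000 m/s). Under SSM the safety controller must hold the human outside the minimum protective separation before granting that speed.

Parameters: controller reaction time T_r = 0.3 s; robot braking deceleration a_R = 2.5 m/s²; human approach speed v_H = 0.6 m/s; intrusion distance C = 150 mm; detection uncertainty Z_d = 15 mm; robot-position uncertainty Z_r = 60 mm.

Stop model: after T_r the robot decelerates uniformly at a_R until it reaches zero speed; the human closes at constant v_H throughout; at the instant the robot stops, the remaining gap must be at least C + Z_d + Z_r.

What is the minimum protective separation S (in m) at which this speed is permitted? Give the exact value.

S_min = 2153/1000 m = 2.1530 m

T_s = v_R/a_R = (19/10)/(5/2) = 0.7600 s
reaction-phase robot travel = 1.9000·0.3000 = 0.5700 m
robot under decel: 1.9000²/(2·2.5000) = 0.7220 m
human over T_r+T_s: 0.6000·(0.3000+0.7600) = 0.6360 m
residual clearance needed = 0.1500+0.0150+0.0600 = 0.2250 m
S_min ≈ 0.5700+0.7220+0.6360+0.2250  ⇒  S_min = 2153/1000 m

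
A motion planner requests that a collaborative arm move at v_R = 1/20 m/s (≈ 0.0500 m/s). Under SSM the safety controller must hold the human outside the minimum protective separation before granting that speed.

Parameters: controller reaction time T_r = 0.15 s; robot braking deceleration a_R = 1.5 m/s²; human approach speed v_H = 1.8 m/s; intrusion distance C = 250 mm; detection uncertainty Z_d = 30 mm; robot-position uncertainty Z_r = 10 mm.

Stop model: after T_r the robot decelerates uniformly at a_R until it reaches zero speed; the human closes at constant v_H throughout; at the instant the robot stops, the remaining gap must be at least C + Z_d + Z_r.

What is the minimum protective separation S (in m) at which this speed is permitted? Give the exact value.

S_min = 377/600 m = 0.6283 m

braking lasts T_s = (1/20)/(3/2) = 0.0333 s
robot in T_r: 0.0500·0.1500 = 0.0075 m
robot covers 0.0500·0.0333 − ½·1.5000·0.0333² = 0.0008 m while stopping
human over T_r+T_s: 1.8000·(0.1500+0.0333) = 0.3300 m
margins: 0.2500+0.0300+0.0100 = 0.2900 m
S_min ≈ 0.0075+0.0008+0.3300+0.2900  ⇒  S_min = 377/600 m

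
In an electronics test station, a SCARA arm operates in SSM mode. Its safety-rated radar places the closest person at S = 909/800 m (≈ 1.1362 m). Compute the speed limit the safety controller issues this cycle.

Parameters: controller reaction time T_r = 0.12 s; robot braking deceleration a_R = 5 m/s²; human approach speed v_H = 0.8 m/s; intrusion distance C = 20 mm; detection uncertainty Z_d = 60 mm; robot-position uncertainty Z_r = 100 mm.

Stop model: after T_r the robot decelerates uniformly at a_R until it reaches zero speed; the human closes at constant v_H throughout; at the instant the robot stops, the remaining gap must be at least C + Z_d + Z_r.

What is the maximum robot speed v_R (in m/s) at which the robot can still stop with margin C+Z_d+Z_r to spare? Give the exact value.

collect terms ⇒ (1/10)·v_R² + (7/25)·v_R + (-3441/4000) = 0
  disc = (7/25)² − 4·(1/10)·(-3441/4000) = 169/400 ; √disc = 13/20
  v_R = (−(7/25) + 13/20) / (2·(1/10)) = 37/20 m/s
check:
T_s = v_R/a_R = (37/20)/5 = 0.3700 s
robot covers v_R·T_r = 1.8500·0.1200 = 0.2220 m before braking
braking distance = 1.8500²/(2·5.0000) = 0.3422 m
human over T_r+T_s: 0.8000·(0.1200+0.3700) = 0.3920 m
margins: 0.0200+0.0600+0.1000 = 0.1800 m
sum ≈ 0.2220+0.3422+0.3920+0.1800 ≈ 1.1362 m = S ✓

v_R_max = 37/20 m/s = 1.8500 m/s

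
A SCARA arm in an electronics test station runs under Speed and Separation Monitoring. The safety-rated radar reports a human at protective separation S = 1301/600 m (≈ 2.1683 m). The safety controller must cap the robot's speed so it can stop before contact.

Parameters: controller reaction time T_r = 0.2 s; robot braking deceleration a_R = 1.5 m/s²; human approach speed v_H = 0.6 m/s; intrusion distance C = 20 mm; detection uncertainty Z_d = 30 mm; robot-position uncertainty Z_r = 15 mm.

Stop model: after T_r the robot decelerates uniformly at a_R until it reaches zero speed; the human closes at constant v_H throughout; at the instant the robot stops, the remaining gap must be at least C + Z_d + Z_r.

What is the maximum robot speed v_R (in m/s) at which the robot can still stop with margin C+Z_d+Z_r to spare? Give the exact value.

at the boundary: (1/3)·v² + (3/5)·v + (-119/60) = 0
  disc = (3/5)² − 4·(1/3)·(-119/60) = 676/225 ; √disc = 26/15
  v_R = (−(3/5) + 26/15) / (2·(1/3)) = 17/10 m/s
check:
T_s = v_R/a_R = (17/10)/(3/2) = 1.1333 s
robot covers v_R·T_r = 1.7000·0.2000 = 0.3400 m before braking
robot under decel: 1.7000²/(2·1.5000) = 0.9633 m
person approaches 0.6000·(0.2000+1.1333) = 0.8000 m
residual clearance needed = 0.0200+0.0300+0.0150 = 0.0650 m
sum ≈ 0.3400+0.9633+0.8000+0.0650 ≈ 2.1683 m = S ✓

v_R_max = 17/10 m/s = 1.7000 m/s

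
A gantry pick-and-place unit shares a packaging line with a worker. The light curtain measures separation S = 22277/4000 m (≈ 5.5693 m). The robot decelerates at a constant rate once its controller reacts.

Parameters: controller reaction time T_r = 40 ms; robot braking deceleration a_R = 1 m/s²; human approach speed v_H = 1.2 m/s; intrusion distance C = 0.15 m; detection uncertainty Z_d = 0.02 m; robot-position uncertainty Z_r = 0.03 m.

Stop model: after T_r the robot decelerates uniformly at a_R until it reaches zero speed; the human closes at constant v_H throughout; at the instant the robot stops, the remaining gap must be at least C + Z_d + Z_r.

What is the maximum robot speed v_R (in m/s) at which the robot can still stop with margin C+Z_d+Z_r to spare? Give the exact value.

quadratic (1/2)·v² + (31/25)·v + (-4257/800) = 0
  disc = (31/25)² − 4·(1/2)·(-4257/800) = 121801/10000 ; √disc = 349/100
  v_R = (−(31/25) + 349/100) / (2·(1/2)) = 9/4 m/s
check:
stop time T_s = (9/4)/1 = 2.2500 s
reaction-phase robot travel = 2.2500·0.0400 = 0.0900 m
robot under decel: 2.2500²/(2·1.0000) = 2.5312 m
human over T_r+T_s: 1.2000·(0.0400+2.2500) = 2.7480 m
residual clearance needed = 0.1500+0.0200+0.0300 = 0.2000 m
sum ≈ 0.0900+2.5312+2.7480+0.2000 ≈ 5.5693 m = S ✓

v_R_max = 9/4 m/s = 2.2500 m/s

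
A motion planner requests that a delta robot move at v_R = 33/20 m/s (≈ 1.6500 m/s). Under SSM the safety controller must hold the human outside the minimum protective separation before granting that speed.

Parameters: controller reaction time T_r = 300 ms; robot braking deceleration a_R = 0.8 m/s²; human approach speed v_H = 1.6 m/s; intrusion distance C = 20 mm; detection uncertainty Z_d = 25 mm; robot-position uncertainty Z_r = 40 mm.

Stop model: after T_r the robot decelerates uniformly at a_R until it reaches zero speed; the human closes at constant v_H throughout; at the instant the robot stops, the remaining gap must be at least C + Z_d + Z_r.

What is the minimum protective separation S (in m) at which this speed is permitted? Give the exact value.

braking lasts T_s = (33/20)/(4/5) = 2.0625 s
robot in T_r: 1.6500·0.3000 = 0.4950 m
robot under decel: 1.6500²/(2·0.8000) = 1.7016 m
person approaches 1.6000·(0.3000+2.0625) = 3.7800 m
C+Z_d+Z_r = 0.0200+0.0250+0.0400 = 0.0850 m
S_min ≈ 0.4950+1.7016+3.7800+0.0850  ⇒  S_min = 19397/3200 m

S_min = 19397/3200 m = 6.0616 m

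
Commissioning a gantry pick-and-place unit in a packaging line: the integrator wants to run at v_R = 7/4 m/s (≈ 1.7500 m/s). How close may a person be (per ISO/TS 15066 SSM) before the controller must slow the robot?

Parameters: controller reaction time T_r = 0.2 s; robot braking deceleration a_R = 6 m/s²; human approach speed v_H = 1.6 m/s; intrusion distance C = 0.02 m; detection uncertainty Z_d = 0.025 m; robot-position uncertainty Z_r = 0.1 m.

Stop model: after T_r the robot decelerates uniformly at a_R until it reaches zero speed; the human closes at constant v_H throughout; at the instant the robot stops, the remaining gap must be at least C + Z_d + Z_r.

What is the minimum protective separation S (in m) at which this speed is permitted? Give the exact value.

S_min = 2459/1600 m = 1.5369 m

stop time T_s = (7/4)/6 = 0.2917 s
reaction-phase robot travel = 1.7500·0.2000 = 0.3500 m
robot covers 1.7500·0.2917 − ½·6.0000·0.2917² = 0.2552 m while stopping
person approaches 1.6000·(0.2000+0.2917) = 0.7867 m
residual clearance needed = 0.0200+0.0250+0.1000 = 0.1450 m
S_min ≈ 0.3500+0.2552+0.7867+0.1450  ⇒  S_min = 2459/1600 m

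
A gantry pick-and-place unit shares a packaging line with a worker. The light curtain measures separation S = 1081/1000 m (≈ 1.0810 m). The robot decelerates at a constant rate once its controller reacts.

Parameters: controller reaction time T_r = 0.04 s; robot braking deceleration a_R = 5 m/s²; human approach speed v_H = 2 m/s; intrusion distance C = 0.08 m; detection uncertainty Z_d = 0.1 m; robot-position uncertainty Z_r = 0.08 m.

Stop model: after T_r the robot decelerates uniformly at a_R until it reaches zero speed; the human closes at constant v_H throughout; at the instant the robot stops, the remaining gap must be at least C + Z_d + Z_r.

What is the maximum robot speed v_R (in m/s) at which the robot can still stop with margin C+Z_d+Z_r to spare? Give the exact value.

at the boundary: (1/10)·v² + (11/25)·v + (-741/1000) = 0
  disc = (11/25)² − 4·(1/10)·(-741/1000) = 49/100 ; √disc = 7/10
  v_R = (−(11/25) + 7/10) / (2·(1/10)) = 13/10 m/s
check:
braking lasts T_s = (13/10)/5 = 0.2600 s
robot covers v_R·T_r = 1.3000·0.0400 = 0.0520 m before braking
braking distance = 1.3000²/(2·5.0000) = 0.1690 m
human closes 2.0000·0.3000 = 0.6000 m
residual clearance needed = 0.0800+0.1000+0.0800 = 0.2600 m
sum ≈ 0.0520+0.1690+0.6000+0.2600 ≈ 1.0810 m = S ✓

v_R_max = 13/10 m/s = 1.3000 m/s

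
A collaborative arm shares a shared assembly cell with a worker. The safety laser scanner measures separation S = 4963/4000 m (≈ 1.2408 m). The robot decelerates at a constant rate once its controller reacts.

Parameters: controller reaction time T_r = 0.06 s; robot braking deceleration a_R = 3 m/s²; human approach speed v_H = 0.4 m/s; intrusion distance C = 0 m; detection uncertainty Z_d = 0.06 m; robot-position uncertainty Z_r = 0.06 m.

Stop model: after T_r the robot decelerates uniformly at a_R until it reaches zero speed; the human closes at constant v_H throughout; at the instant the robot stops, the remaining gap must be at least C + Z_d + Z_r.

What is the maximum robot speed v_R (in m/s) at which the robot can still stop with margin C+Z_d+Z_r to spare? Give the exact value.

collect terms ⇒ (1/6)·v_R² + (29/150)·v_R + (-4387/4000) = 0
  disc = (29/150)² − 4·(1/6)·(-4387/4000) = 69169/90000 ; √disc = 263/300
  v_R = (−(29/150) + 263/300) / (2·(1/6)) = 41/20 m/s
check:
stop time T_s = (41/20)/3 = 0.6833 s
robot covers v_R·T_r = 2.0500·0.0600 = 0.1230 m before braking
robot under decel: 2.0500²/(2·3.0000) = 0.7004 m
person approaches 0.4000·(0.0600+0.6833) = 0.2973 m
residual clearance needed = 0.0000+0.0600+0.0600 = 0.1200 m
sum ≈ 0.1230+0.7004+0.2973+0.1200 ≈ 1.2408 m = S ✓

v_R_max = 41/20 m/s = 2.0500 m/s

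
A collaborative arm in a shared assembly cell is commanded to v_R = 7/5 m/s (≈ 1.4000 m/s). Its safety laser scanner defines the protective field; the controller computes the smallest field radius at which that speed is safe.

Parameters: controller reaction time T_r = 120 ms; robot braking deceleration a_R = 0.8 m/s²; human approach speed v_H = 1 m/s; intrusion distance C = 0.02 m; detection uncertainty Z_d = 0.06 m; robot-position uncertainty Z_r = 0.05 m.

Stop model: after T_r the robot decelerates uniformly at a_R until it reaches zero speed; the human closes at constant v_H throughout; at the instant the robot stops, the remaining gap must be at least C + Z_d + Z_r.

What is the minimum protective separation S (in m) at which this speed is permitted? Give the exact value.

stop time T_s = (7/5)/(4/5) = 1.7500 s
robot in T_r: 1.4000·0.1200 = 0.1680 m
robot covers 1.4000·1.7500 − ½·0.8000·1.7500² = 1.2250 m while stopping
human over T_r+T_s: 1.0000·(0.1200+1.7500) = 1.8700 m
margins: 0.0200+0.0600+0.0500 = 0.1300 m
S_min ≈ 0.1680+1.2250+1.8700+0.1300  ⇒  S_min = 3393/1000 m

S_min = 3393/1000 m = 3.3930 m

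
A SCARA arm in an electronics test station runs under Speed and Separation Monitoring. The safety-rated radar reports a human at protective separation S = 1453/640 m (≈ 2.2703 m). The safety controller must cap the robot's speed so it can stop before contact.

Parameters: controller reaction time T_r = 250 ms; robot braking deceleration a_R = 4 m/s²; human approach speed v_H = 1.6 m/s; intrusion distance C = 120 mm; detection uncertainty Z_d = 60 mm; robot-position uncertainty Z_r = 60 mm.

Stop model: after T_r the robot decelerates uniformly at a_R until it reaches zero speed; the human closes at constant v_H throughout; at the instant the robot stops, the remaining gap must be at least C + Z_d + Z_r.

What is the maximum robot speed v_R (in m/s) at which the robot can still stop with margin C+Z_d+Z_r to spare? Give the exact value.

quadratic (1/8)·v² + (13/20)·v + (-5217/3200) = 0
  disc = (13/20)² − 4·(1/8)·(-5217/3200) = 7921/6400 ; √disc = 89/80
  v_R = (−(13/20) + 89/80) / (2·(1/8)) = 37/20 m/s
check:
stop time T_s = (37/20)/4 = 0.4625 s
robot covers v_R·T_r = 1.8500·0.2500 = 0.4625 m before braking
robot covers 1.8500·0.4625 − ½·4.0000·0.4625² = 0.4278 m while stopping
human closes 1.6000·0.7125 = 1.1400 m
C+Z_d+Z_r = 0.1200+0.0600+0.0600 = 0.2400 m
sum ≈ 0.4625+0.4278+1.1400+0.2400 ≈ 2.2703 m = S ✓

v_R_max = 37/20 m/s = 1.8500 m/s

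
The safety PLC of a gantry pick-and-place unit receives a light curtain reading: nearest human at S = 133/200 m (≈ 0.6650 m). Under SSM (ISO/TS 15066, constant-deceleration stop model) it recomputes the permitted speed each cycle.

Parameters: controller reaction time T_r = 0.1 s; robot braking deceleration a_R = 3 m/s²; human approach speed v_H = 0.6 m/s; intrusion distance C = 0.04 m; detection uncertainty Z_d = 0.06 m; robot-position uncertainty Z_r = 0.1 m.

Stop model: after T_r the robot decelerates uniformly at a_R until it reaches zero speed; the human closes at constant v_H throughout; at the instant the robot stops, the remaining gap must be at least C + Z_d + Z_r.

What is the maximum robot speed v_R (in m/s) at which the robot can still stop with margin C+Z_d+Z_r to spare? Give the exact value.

v_R_max = 9/10 m/s = 0.9000 m/s

at the boundary: (1/6)·v² + (3/10)·v + (-81/200) = 0
  disc = (3/10)² − 4·(1/6)·(-81/200) = 9/25 ; √disc = 3/5
  v_R = (−(3/10) + 3/5) / (2·(1/6)) = 9/10 m/s
check:
stop time T_s = (9/10)/3 = 0.3000 s
reaction-phase robot travel = 0.9000·0.1000 = 0.0900 m
braking distance = 0.9000²/(2·3.0000) = 0.1350 m
person approaches 0.6000·(0.1000+0.3000) = 0.2400 m
C+Z_d+Z_r = 0.0400+0.0600+0.1000 = 0.2000 m
sum ≈ 0.0900+0.1350+0.2400+0.2000 ≈ 0.6650 m = S ✓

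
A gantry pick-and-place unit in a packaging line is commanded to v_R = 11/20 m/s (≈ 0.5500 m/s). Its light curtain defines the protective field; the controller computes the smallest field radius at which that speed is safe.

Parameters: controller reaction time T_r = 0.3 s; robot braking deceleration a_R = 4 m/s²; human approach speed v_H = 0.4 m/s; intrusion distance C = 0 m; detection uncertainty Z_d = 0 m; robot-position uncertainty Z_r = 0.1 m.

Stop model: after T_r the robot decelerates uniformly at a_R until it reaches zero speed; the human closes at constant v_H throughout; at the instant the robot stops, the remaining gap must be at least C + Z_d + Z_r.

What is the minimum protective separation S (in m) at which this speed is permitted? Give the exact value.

braking lasts T_s = (11/20)/4 = 0.1375 s
robot covers v_R·T_r = 0.5500·0.3000 = 0.1650 m before braking
robot under decel: 0.5500²/(2·4.0000) = 0.0378 m
person approaches 0.4000·(0.3000+0.1375) = 0.1750 m
residual clearance needed = 0.0000+0.0000+0.1000 = 0.1000 m
S_min ≈ 0.1650+0.0378+0.1750+0.1000  ⇒  S_min = 1529/3200 m

S_min = 1529/3200 m = 0.4778 m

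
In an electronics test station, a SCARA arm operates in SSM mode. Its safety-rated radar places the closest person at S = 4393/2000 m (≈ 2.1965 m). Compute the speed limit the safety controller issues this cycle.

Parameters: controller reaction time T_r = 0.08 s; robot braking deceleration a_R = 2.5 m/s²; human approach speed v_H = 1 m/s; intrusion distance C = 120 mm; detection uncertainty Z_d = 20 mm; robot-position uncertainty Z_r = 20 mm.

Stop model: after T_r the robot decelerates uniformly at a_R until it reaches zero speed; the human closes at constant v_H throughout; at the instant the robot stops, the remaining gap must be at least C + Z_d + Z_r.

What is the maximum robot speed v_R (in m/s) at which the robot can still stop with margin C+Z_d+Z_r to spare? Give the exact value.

v_R_max = 43/20 m/s = 2.1500 m/s

quadratic (1/5)·v² + (12/25)·v + (-3913/2000) = 0
  disc = (12/25)² − 4·(1/5)·(-3913/2000) = 4489/2500 ; √disc = 67/50
  v_R = (−(12/25) + 67/50) / (2·(1/5)) = 43/20 m/s
check:
braking lasts T_s = (43/20)/(5/2) = 0.8600 s
robot in T_r: 2.1500·0.0800 = 0.1720 m
robot covers 2.1500·0.8600 − ½·2.5000·0.8600² = 0.9245 m while stopping
person approaches 1.0000·(0.0800+0.8600) = 0.9400 m
residual clearance needed = 0.1200+0.0200+0.0200 = 0.1600 m
sum ≈ 0.1720+0.9245+0.9400+0.1600 ≈ 2.1965 m = S ✓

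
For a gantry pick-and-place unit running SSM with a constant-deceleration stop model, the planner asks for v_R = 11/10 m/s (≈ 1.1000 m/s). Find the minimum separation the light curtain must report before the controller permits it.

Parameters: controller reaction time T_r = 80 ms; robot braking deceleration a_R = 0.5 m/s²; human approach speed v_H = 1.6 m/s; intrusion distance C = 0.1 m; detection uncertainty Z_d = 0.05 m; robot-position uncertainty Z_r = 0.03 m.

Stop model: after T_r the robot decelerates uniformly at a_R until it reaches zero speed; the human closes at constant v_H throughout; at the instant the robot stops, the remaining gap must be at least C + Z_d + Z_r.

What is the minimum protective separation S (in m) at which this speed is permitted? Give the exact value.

S_min = 2563/500 m = 5.1260 m

stop time T_s = (11/10)/(1/2) = 2.2000 s
robot in T_r: 1.1000·0.0800 = 0.0880 m
robot covers 1.1000·2.2000 − ½·0.5000·2.2000² = 1.2100 m while stopping
person approaches 1.6000·(0.0800+2.2000) = 3.6480 m
margins: 0.1000+0.0500+0.0300 = 0.1800 m
S_min ≈ 0.0880+1.2100+3.6480+0.1800  ⇒  S_min = 2563/500 m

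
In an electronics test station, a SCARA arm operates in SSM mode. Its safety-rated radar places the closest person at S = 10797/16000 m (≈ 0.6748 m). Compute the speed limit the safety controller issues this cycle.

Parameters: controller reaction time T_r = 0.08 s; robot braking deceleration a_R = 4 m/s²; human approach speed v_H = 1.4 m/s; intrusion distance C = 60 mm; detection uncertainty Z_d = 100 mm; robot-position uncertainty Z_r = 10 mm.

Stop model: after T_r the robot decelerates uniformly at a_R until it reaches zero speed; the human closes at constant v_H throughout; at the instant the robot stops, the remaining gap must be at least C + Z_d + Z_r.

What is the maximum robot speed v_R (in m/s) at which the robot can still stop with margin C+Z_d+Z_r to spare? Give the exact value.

v_R_max = 3/4 m/s = 0.7500 m/s

collect terms ⇒ (1/8)·v_R² + (43/100)·v_R + (-1257/3200) = 0
  disc = (43/100)² − 4·(1/8)·(-1257/3200) = 61009/160000 ; √disc = 247/400
  v_R = (−(43/100) + 247/400) / (2·(1/8)) = 3/4 m/s
check:
braking lasts T_s = (3/4)/4 = 0.1875 s
reaction-phase robot travel = 0.7500·0.0800 = 0.0600 m
robot covers 0.7500·0.1875 − ½·4.0000·0.1875² = 0.0703 m while stopping
human over T_r+T_s: 1.4000·(0.0800+0.1875) = 0.3745 m
C+Z_d+Z_r = 0.0600+0.1000+0.0100 = 0.1700 m
sum ≈ 0.0600+0.0703+0.3745+0.1700 ≈ 0.6748 m = S ✓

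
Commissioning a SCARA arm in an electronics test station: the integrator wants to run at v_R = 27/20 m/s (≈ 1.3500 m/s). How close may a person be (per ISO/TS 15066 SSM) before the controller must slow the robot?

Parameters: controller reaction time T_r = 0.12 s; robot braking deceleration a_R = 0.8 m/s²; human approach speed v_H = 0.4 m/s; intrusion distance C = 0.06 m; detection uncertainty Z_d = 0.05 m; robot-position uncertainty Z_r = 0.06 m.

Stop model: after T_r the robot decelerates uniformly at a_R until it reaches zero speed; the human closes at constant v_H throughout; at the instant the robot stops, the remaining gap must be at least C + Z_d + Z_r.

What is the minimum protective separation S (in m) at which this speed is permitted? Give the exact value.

stop time T_s = (27/20)/(4/5) = 1.6875 s
reaction-phase robot travel = 1.3500·0.1200 = 0.1620 m
braking distance = 1.3500²/(2·0.8000) = 1.1391 m
person approaches 0.4000·(0.1200+1.6875) = 0.7230 m
residual clearance needed = 0.0600+0.0500+0.0600 = 0.1700 m
S_min ≈ 0.1620+1.1391+0.7230+0.1700  ⇒  S_min = 7021/3200 m

S_min = 7021/3200 m = 2.1941 m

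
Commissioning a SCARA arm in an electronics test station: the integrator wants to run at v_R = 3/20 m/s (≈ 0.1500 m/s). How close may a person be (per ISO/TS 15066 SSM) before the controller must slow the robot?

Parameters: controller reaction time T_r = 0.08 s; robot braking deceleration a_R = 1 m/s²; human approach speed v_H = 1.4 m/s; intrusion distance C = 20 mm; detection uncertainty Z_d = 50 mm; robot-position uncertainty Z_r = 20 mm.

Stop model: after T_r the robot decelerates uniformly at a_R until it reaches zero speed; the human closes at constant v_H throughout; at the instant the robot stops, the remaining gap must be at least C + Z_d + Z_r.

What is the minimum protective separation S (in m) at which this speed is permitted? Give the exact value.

stop time T_s = (3/20)/1 = 0.1500 s
robot covers v_R·T_r = 0.1500·0.0800 = 0.0120 m before braking
robot under decel: 0.1500²/(2·1.0000) = 0.0112 m
person approaches 1.4000·(0.0800+0.1500) = 0.3220 m
margins: 0.0200+0.0500+0.0200 = 0.0900 m
S_min ≈ 0.0120+0.0112+0.3220+0.0900  ⇒  S_min = 1741/4000 m

S_min = 1741/4000 m = 0.4353 m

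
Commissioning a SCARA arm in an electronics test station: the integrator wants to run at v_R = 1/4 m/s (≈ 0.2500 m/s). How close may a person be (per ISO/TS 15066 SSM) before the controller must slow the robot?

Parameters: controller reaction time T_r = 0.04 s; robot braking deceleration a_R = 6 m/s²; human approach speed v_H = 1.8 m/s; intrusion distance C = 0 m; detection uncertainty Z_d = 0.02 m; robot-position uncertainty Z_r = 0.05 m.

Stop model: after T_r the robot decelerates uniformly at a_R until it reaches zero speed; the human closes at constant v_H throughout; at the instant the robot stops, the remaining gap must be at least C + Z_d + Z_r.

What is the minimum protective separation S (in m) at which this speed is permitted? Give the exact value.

S_min = 5573/24000 m = 0.2322 m

stop time T_s = (1/4)/6 = 0.0417 s
robot in T_r: 0.2500·0.0400 = 0.0100 m
braking distance = 0.2500²/(2·6.0000) = 0.0052 m
person approaches 1.8000·(0.0400+0.0417) = 0.1470 m
margins: 0.0000+0.0200+0.0500 = 0.0700 m
S_min ≈ 0.0100+0.0052+0.1470+0.0700  ⇒  S_min = 5573/24000 m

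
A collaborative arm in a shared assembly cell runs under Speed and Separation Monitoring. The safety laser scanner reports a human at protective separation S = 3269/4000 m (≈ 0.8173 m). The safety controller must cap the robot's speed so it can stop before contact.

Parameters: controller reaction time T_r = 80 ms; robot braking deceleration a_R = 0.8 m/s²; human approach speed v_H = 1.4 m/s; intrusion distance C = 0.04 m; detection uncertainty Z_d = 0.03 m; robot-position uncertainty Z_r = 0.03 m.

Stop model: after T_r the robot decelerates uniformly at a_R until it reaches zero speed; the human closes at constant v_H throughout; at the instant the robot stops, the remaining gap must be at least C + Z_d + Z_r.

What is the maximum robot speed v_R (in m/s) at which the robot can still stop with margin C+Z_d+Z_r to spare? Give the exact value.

collect terms ⇒ (5/8)·v_R² + (183/100)·v_R + (-2421/4000) = 0
  disc = (183/100)² − 4·(5/8)·(-2421/4000) = 194481/40000 ; √disc = 441/200
  v_R = (−(183/100) + 441/200) / (2·(5/8)) = 3/10 m/s
check:
braking lasts T_s = (3/10)/(4/5) = 0.3750 s
reaction-phase robot travel = 0.3000·0.0800 = 0.0240 m
braking distance = 0.3000²/(2·0.8000) = 0.0563 m
human over T_r+T_s: 1.4000·(0.0800+0.3750) = 0.6370 m
residual clearance needed = 0.0400+0.0300+0.0300 = 0.1000 m
sum ≈ 0.0240+0.0563+0.6370+0.1000 ≈ 0.8173 m = S ✓

v_R_max = 3/10 m/s = 0.3000 m/s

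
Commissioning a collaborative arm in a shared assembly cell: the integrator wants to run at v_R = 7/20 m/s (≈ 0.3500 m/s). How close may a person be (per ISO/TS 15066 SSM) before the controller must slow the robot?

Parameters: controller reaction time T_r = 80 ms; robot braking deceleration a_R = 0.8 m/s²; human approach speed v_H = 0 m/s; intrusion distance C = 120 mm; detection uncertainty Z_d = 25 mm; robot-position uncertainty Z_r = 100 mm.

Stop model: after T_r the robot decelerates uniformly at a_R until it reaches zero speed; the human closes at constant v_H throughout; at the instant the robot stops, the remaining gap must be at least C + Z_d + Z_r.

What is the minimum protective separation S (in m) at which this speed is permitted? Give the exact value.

S_min = 5593/16000 m = 0.3496 m

braking lasts T_s = (7/20)/(4/5) = 0.4375 s
robot covers v_R·T_r = 0.3500·0.0800 = 0.0280 m before braking
braking distance = 0.3500²/(2·0.8000) = 0.0766 m
person approaches 0.0000·(0.0800+0.4375) = 0.0000 m
C+Z_d+Z_r = 0.1200+0.0250+0.1000 = 0.2450 m
S_min ≈ 0.0280+0.0766+0.0000+0.2450  ⇒  S_min = 5593/16000 m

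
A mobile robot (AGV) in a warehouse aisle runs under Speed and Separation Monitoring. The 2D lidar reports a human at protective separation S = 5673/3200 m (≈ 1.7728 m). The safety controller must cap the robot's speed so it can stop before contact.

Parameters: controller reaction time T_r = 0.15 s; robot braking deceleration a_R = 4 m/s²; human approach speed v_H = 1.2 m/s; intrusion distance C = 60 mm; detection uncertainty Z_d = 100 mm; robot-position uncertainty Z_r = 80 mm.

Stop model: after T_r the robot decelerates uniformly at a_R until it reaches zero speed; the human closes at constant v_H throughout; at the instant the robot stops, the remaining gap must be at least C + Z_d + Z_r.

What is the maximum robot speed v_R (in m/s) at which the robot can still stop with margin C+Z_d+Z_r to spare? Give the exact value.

v_R_max = 39/20 m/s = 1.9500 m/s

quadratic (1/8)·v² + (9/20)·v + (-4329/3200) = 0
  disc = (9/20)² − 4·(1/8)·(-4329/3200) = 225/256 ; √disc = 15/16
  v_R = (−(9/20) + 15/16) / (2·(1/8)) = 39/20 m/s
check:
stop time T_s = (39/20)/4 = 0.4875 s
reaction-phase robot travel = 1.9500·0.1500 = 0.2925 m
braking distance = 1.9500²/(2·4.0000) = 0.4753 m
human closes 1.2000·0.6375 = 0.7650 m
margins: 0.0600+0.1000+0.0800 = 0.2400 m
sum ≈ 0.2925+0.4753+0.7650+0.2400 ≈ 1.7728 m = S ✓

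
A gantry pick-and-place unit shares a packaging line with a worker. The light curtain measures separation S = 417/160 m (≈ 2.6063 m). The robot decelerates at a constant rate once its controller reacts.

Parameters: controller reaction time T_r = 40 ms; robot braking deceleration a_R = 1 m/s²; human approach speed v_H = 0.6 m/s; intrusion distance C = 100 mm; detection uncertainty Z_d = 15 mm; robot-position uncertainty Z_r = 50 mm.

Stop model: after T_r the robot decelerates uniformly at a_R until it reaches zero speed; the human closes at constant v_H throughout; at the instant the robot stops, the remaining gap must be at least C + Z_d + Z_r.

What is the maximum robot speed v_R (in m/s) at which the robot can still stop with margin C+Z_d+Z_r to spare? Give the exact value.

quadratic (1/2)·v² + (16/25)·v + (-9669/4000) = 0
  disc = (16/25)² − 4·(1/2)·(-9669/4000) = 52441/10000 ; √disc = 229/100
  v_R = (−(16/25) + 229/100) / (2·(1/2)) = 33/20 m/s
check:
stop time T_s = (33/20)/1 = 1.6500 s
robot covers v_R·T_r = 1.6500·0.0400 = 0.0660 m before braking
robot covers 1.6500·1.6500 − ½·1.0000·1.6500² = 1.3613 m while stopping
human over T_r+T_s: 0.6000·(0.0400+1.6500) = 1.0140 m
C+Z_d+Z_r = 0.1000+0.0150+0.0500 = 0.1650 m
sum ≈ 0.0660+1.3613+1.0140+0.1650 ≈ 2.6063 m = S ✓

v_R_max = 33/20 m/s = 1.6500 m/s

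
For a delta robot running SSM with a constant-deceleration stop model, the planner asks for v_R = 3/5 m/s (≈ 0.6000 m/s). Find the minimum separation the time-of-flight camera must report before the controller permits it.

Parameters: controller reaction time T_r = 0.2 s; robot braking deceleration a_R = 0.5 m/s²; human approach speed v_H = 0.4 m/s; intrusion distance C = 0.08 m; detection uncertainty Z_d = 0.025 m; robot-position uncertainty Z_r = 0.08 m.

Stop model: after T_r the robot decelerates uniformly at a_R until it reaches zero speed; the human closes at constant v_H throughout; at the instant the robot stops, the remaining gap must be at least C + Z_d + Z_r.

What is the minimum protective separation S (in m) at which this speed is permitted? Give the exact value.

braking lasts T_s = (3/5)/(1/2) = 1.2000 s
robot covers v_R·T_r = 0.6000·0.2000 = 0.1200 m before braking
braking distance = 0.6000²/(2·0.5000) = 0.3600 m
person approaches 0.4000·(0.2000+1.2000) = 0.5600 m
margins: 0.0800+0.0250+0.0800 = 0.1850 m
S_min ≈ 0.1200+0.3600+0.5600+0.1850  ⇒  S_min = 49/40 m

S_min = 49/40 m = 1.2250 m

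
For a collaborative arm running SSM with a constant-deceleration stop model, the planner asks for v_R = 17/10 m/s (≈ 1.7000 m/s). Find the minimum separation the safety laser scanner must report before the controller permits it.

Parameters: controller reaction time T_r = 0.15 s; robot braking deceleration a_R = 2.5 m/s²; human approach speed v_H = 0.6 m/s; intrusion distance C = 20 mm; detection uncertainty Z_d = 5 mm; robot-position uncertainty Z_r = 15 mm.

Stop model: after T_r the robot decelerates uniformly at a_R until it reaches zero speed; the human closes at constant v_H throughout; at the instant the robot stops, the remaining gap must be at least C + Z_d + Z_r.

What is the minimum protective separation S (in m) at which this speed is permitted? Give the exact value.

T_s = v_R/a_R = (17/10)/(5/2) = 0.6800 s
robot covers v_R·T_r = 1.7000·0.1500 = 0.2550 m before braking
robot under decel: 1.7000²/(2·2.5000) = 0.5780 m
person approaches 0.6000·(0.1500+0.6800) = 0.4980 m
margins: 0.0200+0.0050+0.0150 = 0.0400 m
S_min ≈ 0.2550+0.5780+0.4980+0.0400  ⇒  S_min = 1371/1000 m

S_min = 1371/1000 m = 1.3710 m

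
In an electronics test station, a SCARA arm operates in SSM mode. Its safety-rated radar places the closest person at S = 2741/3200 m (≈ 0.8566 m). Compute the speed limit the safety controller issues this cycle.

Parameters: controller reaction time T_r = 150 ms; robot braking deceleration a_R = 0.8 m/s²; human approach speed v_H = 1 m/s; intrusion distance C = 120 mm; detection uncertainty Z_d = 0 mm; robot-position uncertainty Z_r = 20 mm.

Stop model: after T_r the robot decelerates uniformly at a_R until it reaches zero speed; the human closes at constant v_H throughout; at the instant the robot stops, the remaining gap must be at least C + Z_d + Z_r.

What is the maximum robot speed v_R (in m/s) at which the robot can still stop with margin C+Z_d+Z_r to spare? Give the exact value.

quadratic (5/8)·v² + (7/5)·v + (-1813/3200) = 0
  disc = (7/5)² − 4·(5/8)·(-1813/3200) = 21609/6400 ; √disc = 147/80
  v_R = (−(7/5) + 147/80) / (2·(5/8)) = 7/20 m/s
check:
stop time T_s = (7/20)/(4/5) = 0.4375 s
robot in T_r: 0.3500·0.1500 = 0.0525 m
braking distance = 0.3500²/(2·0.8000) = 0.0766 m
human closes 1.0000·0.5875 = 0.5875 m
margins: 0.1200+0.0000+0.0200 = 0.1400 m
sum ≈ 0.0525+0.0766+0.5875+0.1400 ≈ 0.8566 m = S ✓

v_R_max = 7/20 m/s = 0.3500 m/s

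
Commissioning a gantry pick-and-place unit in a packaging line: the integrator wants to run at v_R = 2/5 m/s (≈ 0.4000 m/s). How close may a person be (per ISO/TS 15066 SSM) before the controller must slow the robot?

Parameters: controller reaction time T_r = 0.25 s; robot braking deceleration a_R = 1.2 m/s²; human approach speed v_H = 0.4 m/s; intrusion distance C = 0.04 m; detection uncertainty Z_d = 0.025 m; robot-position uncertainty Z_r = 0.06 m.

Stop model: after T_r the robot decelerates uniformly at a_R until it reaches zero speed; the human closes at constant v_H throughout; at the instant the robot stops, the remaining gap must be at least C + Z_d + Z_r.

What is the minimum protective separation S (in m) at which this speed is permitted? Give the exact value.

T_s = v_R/a_R = (2/5)/(6/5) = 0.3333 s
reaction-phase robot travel = 0.4000·0.2500 = 0.1000 m
robot under decel: 0.4000²/(2·1.2000) = 0.0667 m
human closes 0.4000·0.5833 = 0.2333 m
margins: 0.0400+0.0250+0.0600 = 0.1250 m
S_min ≈ 0.1000+0.0667+0.2333+0.1250  ⇒  S_min = 21/40 m

S_min = 21/40 m = 0.5250 m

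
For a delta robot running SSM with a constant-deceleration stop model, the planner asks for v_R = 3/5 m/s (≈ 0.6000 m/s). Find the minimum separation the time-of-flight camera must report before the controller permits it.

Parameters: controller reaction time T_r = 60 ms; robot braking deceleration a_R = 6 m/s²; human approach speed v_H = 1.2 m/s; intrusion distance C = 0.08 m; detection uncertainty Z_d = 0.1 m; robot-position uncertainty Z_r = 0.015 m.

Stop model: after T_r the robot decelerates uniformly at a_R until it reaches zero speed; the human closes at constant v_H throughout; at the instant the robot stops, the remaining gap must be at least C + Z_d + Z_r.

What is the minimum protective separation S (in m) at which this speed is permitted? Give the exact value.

S_min = 453/1000 m = 0.4530 m

T_s = v_R/a_R = (3/5)/6 = 0.1000 s
robot covers v_R·T_r = 0.6000·0.0600 = 0.0360 m before braking
braking distance = 0.6000²/(2·6.0000) = 0.0300 m
human over T_r+T_s: 1.2000·(0.0600+0.1000) = 0.1920 m
margins: 0.0800+0.1000+0.0150 = 0.1950 m
S_min ≈ 0.0360+0.0300+0.1920+0.1950  ⇒  S_min = 453/1000 m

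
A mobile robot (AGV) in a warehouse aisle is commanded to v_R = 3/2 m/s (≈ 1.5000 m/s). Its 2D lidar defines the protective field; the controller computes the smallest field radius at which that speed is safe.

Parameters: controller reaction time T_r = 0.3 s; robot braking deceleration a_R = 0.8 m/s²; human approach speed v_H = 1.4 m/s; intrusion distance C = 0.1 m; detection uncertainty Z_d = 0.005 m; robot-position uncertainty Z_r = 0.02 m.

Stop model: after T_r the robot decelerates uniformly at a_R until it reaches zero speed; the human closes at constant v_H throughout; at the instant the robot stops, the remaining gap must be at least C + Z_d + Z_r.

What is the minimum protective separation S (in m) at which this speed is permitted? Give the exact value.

S_min = 4021/800 m = 5.0263 m

stop time T_s = (3/2)/(4/5) = 1.8750 s
robot in T_r: 1.5000·0.3000 = 0.4500 m
braking distance = 1.5000²/(2·0.8000) = 1.4062 m
human closes 1.4000·2.1750 = 3.0450 m
margins: 0.1000+0.0050+0.0200 = 0.1250 m
S_min ≈ 0.4500+1.4062+3.0450+0.1250  ⇒  S_min = 4021/800 m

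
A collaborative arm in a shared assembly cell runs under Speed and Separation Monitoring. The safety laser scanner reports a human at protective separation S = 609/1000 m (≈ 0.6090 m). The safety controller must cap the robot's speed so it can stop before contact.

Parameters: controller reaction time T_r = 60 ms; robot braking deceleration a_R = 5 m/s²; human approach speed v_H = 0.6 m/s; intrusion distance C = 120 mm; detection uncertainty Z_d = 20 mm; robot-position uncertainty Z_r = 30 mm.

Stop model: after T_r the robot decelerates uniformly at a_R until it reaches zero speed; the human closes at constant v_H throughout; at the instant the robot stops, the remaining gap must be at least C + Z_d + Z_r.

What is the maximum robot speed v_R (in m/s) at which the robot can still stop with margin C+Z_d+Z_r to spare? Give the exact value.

v_R_max = 13/10 m/s = 1.3000 m/s

quadratic (1/10)·v² + (9/50)·v + (-403/1000) = 0
  disc = (9/50)² − 4·(1/10)·(-403/1000) = 121/625 ; √disc = 11/25
  v_R = (−(9/50) + 11/25) / (2·(1/10)) = 13/10 m/s
check:
T_s = v_R/a_R = (13/10)/5 = 0.2600 s
robot covers v_R·T_r = 1.3000·0.0600 = 0.0780 m before braking
braking distance = 1.3000²/(2·5.0000) = 0.1690 m
person approaches 0.6000·(0.0600+0.2600) = 0.1920 m
margins: 0.1200+0.0200+0.0300 = 0.1700 m
sum ≈ 0.0780+0.1690+0.1920+0.1700 ≈ 0.6090 m = S ✓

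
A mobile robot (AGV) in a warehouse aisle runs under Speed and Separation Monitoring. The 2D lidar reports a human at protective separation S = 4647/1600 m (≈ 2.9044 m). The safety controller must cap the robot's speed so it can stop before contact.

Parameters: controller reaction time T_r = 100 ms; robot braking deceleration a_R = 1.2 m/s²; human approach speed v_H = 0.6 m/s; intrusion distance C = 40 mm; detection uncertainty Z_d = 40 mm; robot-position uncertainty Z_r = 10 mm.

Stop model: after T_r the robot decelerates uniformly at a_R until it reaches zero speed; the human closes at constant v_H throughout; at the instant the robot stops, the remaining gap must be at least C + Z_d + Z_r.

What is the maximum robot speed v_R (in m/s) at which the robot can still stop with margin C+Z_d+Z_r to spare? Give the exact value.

collect terms ⇒ (5/12)·v_R² + (3/5)·v_R + (-4407/1600) = 0
  disc = (3/5)² − 4·(5/12)·(-4407/1600) = 7921/1600 ; √disc = 89/40
  v_R = (−(3/5) + 89/40) / (2·(5/12)) = 39/20 m/s
check:
stop time T_s = (39/20)/(6/5) = 1.6250 s
robot in T_r: 1.9500·0.1000 = 0.1950 m
robot covers 1.9500·1.6250 − ½·1.2000·1.6250² = 1.5844 m while stopping
person approaches 0.6000·(0.1000+1.6250) = 1.0350 m
residual clearance needed = 0.0400+0.0400+0.0100 = 0.0900 m
sum ≈ 0.1950+1.5844+1.0350+0.0900 ≈ 2.9044 m = S ✓

v_R_max = 39/20 m/s = 1.9500 m/s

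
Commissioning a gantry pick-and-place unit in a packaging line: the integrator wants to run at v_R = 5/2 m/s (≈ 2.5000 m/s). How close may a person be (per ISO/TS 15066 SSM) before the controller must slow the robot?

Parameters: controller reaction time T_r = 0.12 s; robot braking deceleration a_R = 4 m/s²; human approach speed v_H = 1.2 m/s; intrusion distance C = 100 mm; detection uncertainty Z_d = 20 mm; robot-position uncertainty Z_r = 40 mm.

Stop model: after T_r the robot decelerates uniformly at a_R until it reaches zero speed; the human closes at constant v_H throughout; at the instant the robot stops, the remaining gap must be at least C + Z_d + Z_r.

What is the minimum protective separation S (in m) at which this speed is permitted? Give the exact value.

S_min = 8541/4000 m = 2.1353 m

T_s = v_R/a_R = (5/2)/4 = 0.6250 s
reaction-phase robot travel = 2.5000·0.1200 = 0.3000 m
robot covers 2.5000·0.6250 − ½·4.0000·0.6250² = 0.7812 m while stopping
person approaches 1.2000·(0.1200+0.6250) = 0.8940 m
margins: 0.1000+0.0200+0.0400 = 0.1600 m
S_min ≈ 0.3000+0.7812+0.8940+0.1600  ⇒  S_min = 8541/4000 m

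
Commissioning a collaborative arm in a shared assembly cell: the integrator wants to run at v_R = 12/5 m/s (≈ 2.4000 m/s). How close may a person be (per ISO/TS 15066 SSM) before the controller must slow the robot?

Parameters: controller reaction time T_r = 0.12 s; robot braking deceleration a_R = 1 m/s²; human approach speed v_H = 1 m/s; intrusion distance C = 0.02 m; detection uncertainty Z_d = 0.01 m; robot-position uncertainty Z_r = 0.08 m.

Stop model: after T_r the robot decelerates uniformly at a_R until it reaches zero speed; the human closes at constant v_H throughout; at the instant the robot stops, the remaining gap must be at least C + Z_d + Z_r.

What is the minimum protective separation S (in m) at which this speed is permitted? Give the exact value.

braking lasts T_s = (12/5)/1 = 2.4000 s
robot in T_r: 2.4000·0.1200 = 0.2880 m
braking distance = 2.4000²/(2·1.0000) = 2.8800 m
person approaches 1.0000·(0.1200+2.4000) = 2.5200 m
C+Z_d+Z_r = 0.0200+0.0100+0.0800 = 0.1100 m
S_min ≈ 0.2880+2.8800+2.5200+0.1100  ⇒  S_min = 2899/500 m

S_min = 2899/500 m = 5.7980 m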